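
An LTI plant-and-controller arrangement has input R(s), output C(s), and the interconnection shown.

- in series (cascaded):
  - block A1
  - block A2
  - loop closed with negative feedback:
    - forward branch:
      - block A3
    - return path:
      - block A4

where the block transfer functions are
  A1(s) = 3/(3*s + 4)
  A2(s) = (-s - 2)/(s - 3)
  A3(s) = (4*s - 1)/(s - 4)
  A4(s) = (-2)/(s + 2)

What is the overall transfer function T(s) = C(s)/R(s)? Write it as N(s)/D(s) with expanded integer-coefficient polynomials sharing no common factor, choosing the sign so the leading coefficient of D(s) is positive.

Step 1. feedback reduction of A3, A4; result (4*s^2 + 7*s - 2)/(s^2 - 10*s - 6)
Step 2. combine A1, A2, [A3/(1+A3*A4)] in series - this is the overall T(s), already in the required normalized form

Therefore the answer is (-12*s^3 - 45*s^2 - 36*s + 12)/(3*s^4 - 35*s^3 + 20*s^2 + 150*s + 72).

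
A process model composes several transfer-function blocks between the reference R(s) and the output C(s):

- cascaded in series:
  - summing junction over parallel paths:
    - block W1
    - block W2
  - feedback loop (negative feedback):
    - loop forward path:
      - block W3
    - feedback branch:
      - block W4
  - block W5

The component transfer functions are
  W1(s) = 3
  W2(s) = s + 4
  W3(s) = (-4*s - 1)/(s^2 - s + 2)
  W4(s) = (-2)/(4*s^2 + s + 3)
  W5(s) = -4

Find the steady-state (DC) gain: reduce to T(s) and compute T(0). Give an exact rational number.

(1) parallel reduction of W1, W2, giving s + 7
(2) apply the feedback formula to W3, W4, giving (-16*s^3 - 8*s^2 - 13*s - 3)/(4*s^4 - 3*s^3 + 10*s^2 + 7*s + 8)
(3) cascade (W1+W2), [W3/(1+W3*W4)], W5, giving (64*s^4 + 480*s^3 + 276*s^2 + 376*s + 84)/(4*s^4 - 3*s^3 + 10*s^2 + 7*s + 8)
The step-3 result is T(s). Setting s = 0: T(0) = 84/8 = 21/2.

Therefore the answer is 21/2.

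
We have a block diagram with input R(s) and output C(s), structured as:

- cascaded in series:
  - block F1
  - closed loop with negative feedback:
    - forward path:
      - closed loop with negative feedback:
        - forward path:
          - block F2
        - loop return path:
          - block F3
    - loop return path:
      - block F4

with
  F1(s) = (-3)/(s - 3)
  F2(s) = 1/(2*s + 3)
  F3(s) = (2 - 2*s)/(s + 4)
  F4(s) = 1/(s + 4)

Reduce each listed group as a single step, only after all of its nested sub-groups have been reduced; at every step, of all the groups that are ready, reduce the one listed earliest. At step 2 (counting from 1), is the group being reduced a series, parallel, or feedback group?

Reducing step by step:

Step 1: reduce the feedback loop with forward F2 and return F3
Step 2: reduce the feedback loop with forward [F2/(1+F2*F3)] and return F4
Step 3: cascade F1, [[F2/(1+F2*F3)]/(1+[F2/(1+F2*F3)]*F4)]
Step 2: feedback.

Answer: feedback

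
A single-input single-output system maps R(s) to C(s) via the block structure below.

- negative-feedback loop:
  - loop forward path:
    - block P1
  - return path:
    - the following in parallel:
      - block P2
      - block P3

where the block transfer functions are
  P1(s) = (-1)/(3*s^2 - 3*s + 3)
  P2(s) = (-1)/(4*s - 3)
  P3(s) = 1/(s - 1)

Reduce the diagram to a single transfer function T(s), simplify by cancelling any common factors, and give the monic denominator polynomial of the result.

The answer is s^4 - 11*s^3/4 + 7*s^2/2 - 11*s/4 + 11/12.

Reasoning:
(1) sum the parallel branches P2, P3, giving (3*s - 2)/(4*s^2 - 7*s + 3)
(2) feedback reduction of P1, (P2+P3), giving (-4*s^2 + 7*s - 3)/(12*s^4 - 33*s^3 + 42*s^2 - 33*s + 11)
No further cancellation is possible in the step-2 result, so that is T(s). Its denominator becomes monic after dividing by the leading coefficient 12.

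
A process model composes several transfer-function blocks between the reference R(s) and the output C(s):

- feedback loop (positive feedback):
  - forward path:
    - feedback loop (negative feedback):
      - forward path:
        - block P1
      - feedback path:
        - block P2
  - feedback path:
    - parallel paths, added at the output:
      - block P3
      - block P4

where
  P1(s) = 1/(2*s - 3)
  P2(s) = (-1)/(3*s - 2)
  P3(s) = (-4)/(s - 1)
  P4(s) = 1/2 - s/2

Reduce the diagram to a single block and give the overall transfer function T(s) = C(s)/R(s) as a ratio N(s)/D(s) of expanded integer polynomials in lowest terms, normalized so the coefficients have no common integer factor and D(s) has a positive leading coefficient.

[1] apply the feedback formula to P1, P2, giving (3*s - 2)/(6*s^2 - 13*s + 5)
[2] add P3, P4 (parallel), giving (-s^2 + 2*s - 9)/(2*s - 2)
[3] reduce the feedback loop with forward [P1/(1+P1*P2)] and return (P3+P4), giving the overall T(s)

Therefore the answer is (6*s^2 - 10*s + 4)/(15*s^3 - 46*s^2 + 67*s - 28).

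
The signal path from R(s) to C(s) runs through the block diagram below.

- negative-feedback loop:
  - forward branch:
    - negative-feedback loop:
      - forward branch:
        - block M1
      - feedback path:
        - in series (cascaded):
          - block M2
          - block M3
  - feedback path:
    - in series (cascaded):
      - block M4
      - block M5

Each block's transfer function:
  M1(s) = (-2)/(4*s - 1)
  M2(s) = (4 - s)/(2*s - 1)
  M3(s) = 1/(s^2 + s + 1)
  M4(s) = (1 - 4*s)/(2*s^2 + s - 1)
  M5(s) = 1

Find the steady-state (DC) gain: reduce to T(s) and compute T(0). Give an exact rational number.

The answer is -2/9.

Reasoning:
[1] multiply M2, M3 (series): (4 - s)/(2*s^3 + s^2 + s - 1)
[2] close the feedback loop around M1, (M2*M3): (-4*s^3 - 2*s^2 - 2*s + 2)/(8*s^4 + 2*s^3 + 3*s^2 - 3*s - 7)
[3] combine M4, M5 in series: (1 - 4*s)/(2*s^2 + s - 1)
[4] apply the feedback formula to [M1/(1+M1*(M2*M3))], (M4*M5): (-4*s^4 - 6*s^3 - 4*s^2 + 2)/(8*s^5 + 10*s^4 + 13*s^3 + 6*s^2 - 4*s - 9)
DC gain: substitute s = 0 into T(s) from step 4: T(0) = 2/(-9) = -2/9.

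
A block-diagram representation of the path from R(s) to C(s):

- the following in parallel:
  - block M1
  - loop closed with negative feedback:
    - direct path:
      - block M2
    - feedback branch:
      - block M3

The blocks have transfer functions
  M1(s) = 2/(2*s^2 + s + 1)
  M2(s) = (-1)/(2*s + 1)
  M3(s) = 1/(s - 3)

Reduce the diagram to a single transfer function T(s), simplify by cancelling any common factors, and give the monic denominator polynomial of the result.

(1) collapse the loop (M2 forward, M3 return), giving (3 - s)/(2*s^2 - 5*s - 4)
(2) combine M1, [M2/(1+M2*M3)] in parallel, giving (-2*s^3 + 9*s^2 - 8*s - 5)/(4*s^4 - 8*s^3 - 11*s^2 - 9*s - 4)
The result of step 2 is T(s) in lowest terms. Its denominator has leading coefficient 4; dividing the denominator through by 4 makes it monic.

Hence the answer: s^4 - 2*s^3 - 11*s^2/4 - 9*s/4 - 1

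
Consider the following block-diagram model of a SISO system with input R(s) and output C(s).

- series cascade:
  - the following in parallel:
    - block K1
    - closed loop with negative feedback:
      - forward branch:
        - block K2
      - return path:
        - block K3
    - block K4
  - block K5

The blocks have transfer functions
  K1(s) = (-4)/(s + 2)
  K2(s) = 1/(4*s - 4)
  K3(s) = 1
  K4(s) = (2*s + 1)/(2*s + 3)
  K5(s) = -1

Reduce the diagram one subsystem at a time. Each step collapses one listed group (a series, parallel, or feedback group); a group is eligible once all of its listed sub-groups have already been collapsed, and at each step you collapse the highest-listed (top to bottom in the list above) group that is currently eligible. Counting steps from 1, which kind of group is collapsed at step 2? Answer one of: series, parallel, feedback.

Step 1 - feedback reduction of K2, K3
Step 2 - add K1, [K2/(1+K2*K3)], K4 (parallel)
Step 3 - series reduction of (K1+[K2/(1+K2*K3)]+K4), K5
The group at step 2 is a parallel group.

Therefore the answer is parallel.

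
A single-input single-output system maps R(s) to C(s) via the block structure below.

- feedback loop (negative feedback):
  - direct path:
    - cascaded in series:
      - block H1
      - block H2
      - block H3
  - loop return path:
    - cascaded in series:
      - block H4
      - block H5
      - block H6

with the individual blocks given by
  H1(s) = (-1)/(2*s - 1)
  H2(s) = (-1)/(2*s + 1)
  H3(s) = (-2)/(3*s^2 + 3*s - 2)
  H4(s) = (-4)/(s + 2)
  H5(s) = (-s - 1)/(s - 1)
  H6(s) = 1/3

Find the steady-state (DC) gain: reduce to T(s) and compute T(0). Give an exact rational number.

Answer: -3/5

Working:
(1) series reduction of H1, H2, H3 -> (-2)/(12*s^4 + 12*s^3 - 11*s^2 - 3*s + 2)
(2) multiply H4, H5, H6 (series) -> (4*s + 4)/(3*s^2 + 3*s - 6)
(3) close the feedback loop around (H1*H2*H3), (H4*H5*H6) -> (-6*s^2 - 6*s + 12)/(36*s^6 + 72*s^5 - 69*s^4 - 114*s^3 + 63*s^2 + 16*s - 20)
Evaluating the step-3 result (the overall T(s)) at s = 0 gives T(0) = 12/(-20) = -3/5.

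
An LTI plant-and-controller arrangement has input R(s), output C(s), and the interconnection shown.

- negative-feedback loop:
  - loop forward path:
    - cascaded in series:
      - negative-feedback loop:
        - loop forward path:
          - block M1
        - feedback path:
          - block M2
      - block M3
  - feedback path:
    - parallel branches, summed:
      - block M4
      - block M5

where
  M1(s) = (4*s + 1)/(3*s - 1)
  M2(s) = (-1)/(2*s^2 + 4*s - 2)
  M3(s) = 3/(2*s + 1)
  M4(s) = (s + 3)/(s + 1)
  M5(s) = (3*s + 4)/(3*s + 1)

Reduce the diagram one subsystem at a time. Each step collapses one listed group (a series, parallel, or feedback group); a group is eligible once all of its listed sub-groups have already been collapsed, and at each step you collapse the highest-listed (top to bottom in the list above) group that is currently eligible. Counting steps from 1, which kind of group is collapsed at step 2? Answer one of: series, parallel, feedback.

Step 1: apply the feedback formula to M1, M2
Step 2: reduce the series chain [M1/(1+M1*M2)], M3
Step 3: sum the parallel branches M4, M5
Step 4: feedback reduction of ([M1/(1+M1*M2)]*M3), (M4+M5)
The group at step 2 is a series group.

Final answer: series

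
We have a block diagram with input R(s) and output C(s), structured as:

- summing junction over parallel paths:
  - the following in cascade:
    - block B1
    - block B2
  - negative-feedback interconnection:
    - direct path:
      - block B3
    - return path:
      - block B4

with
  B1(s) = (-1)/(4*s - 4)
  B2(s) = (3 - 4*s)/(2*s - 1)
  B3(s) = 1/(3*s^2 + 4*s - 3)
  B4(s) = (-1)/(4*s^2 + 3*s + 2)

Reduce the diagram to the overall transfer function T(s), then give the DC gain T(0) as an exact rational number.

Step 1: combine B1, B2 in series = (4*s - 3)/(8*s^2 - 12*s + 4)
Step 2: feedback reduction of B3, B4 = (4*s^2 + 3*s + 2)/(12*s^4 + 25*s^3 + 6*s^2 - s - 7)
Step 3: parallel reduction of (B1*B2), [B3/(1+B3*B4)] = (48*s^5 + 96*s^4 - 75*s^3 - 26*s^2 - 37*s + 29)/(96*s^6 + 56*s^5 - 204*s^4 + 20*s^3 - 20*s^2 + 80*s - 28)
That last expression is T(s); at s = 0 only the constant terms survive, so T(0) = 29/(-28) = -29/28.

Final answer: -29/28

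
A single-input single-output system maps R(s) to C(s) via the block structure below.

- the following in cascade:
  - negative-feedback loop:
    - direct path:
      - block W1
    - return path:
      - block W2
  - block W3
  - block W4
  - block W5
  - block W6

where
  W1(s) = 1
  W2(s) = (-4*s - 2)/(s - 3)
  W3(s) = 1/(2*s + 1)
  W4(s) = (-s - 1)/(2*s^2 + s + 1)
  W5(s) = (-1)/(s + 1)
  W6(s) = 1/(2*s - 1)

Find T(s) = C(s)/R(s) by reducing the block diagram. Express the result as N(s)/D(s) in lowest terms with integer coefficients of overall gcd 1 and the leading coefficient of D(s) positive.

Answer: (3 - s)/(24*s^5 + 52*s^4 + 26*s^3 + 7*s^2 - 8*s - 5)

Working:
(1) feedback reduction of W1, W2: (3 - s)/(3*s + 5)
(2) cascade [W1/(1+W1*W2)], W3, W4, W5, W6 - this is the overall T(s), already in the required normalized form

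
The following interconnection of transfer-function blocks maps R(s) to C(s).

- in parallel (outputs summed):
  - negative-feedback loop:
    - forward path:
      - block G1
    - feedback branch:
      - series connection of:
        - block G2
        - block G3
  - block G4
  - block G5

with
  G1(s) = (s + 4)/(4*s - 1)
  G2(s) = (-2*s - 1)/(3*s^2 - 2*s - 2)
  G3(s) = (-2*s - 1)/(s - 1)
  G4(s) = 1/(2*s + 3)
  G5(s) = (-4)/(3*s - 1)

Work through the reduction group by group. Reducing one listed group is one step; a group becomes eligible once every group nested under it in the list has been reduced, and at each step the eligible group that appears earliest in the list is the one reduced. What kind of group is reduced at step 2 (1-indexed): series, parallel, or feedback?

The answer is feedback.

Reasoning:
Step 1. combine G2, G3 in series
Step 2. close the feedback loop around G1, (G2*G3)
Step 3. add [G1/(1+G1*(G2*G3))], G4, G5 (parallel)
Step 2 collapses a feedback group.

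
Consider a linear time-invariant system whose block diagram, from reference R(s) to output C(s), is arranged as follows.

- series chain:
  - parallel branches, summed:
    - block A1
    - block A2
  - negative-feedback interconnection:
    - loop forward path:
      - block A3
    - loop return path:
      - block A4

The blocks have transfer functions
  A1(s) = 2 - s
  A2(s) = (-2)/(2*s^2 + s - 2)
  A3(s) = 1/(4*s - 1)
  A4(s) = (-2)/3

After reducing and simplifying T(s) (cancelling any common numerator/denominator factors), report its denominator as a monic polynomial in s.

Reducing step by step:

(1) reduce the parallel group A1, A2: (-2*s^3 + 3*s^2 + 4*s - 6)/(2*s^2 + s - 2)
(2) apply the feedback formula to A3, A4: 3/(12*s - 5)
(3) series reduction of (A1+A2), [A3/(1+A3*A4)]: (-6*s^3 + 9*s^2 + 12*s - 18)/(24*s^3 + 2*s^2 - 29*s + 10)
The result of step 3 is T(s) in lowest terms. Its denominator has leading coefficient 24; dividing the denominator through by 24 makes it monic.

Answer: s^3 + s^2/12 - 29*s/24 + 5/12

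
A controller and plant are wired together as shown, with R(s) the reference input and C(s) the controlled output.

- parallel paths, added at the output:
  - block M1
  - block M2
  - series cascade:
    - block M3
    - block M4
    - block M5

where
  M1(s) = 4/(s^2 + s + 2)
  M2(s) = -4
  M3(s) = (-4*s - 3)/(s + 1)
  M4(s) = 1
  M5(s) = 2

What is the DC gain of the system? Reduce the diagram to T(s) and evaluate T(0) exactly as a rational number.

[1] reduce the series chain M3, M4, M5, giving (-8*s - 6)/(s + 1)
[2] sum the parallel branches M1, M2, (M3*M4*M5), giving (-12*s^3 - 22*s^2 - 30*s - 16)/(s^3 + 2*s^2 + 3*s + 2)
Evaluating the step-2 result (the overall T(s)) at s = 0 gives T(0) = -16/2 = -8.

Answer: -8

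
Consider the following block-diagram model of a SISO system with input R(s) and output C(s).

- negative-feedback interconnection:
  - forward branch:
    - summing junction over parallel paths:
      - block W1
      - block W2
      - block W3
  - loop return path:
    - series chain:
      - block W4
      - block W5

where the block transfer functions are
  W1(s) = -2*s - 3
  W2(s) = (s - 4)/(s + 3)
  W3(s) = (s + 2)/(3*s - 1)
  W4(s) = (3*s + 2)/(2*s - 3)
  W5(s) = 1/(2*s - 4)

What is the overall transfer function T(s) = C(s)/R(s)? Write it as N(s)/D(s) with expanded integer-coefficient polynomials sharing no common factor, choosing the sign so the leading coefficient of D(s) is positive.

Step 1 - add W1, W2, W3 (parallel); result (-6*s^3 - 21*s^2 - 26*s + 19)/(3*s^2 + 8*s - 3)
Step 2 - reduce the series chain W4, W5; result (3*s + 2)/(4*s^2 - 14*s + 12)
Step 3 - feedback reduction of (W1+W2+W3), (W4*W5): this yields T(s), and no further normalization is needed

Therefore the answer is (24*s^5 - 118*s^3 - 188*s^2 + 578*s - 228)/(6*s^4 + 85*s^3 + 208*s^2 - 143*s - 2).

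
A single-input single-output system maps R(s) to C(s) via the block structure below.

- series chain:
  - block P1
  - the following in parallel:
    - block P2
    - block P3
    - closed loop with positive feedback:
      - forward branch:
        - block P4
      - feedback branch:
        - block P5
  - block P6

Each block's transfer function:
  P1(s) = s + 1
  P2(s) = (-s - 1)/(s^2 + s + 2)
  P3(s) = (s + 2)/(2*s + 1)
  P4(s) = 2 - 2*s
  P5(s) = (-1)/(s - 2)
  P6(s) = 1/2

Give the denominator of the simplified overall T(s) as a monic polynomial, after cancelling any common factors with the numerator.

Answer: s^4 + 3*s^3/2 + 5*s^2/2 + s

Working:
Step 1 - feedback reduction of P4, P5 = (2*s^2 - 6*s + 4)/s
Step 2 - combine P2, P3, [P4/(1-P4*P5)] in parallel = (4*s^5 - 5*s^4 + s^3 - 13*s^2 + 11*s + 8)/(2*s^4 + 3*s^3 + 5*s^2 + 2*s)
Step 3 - multiply P1, (P2+P3+[P4/(1-P4*P5)]), P6 (series) = (4*s^6 - s^5 - 4*s^4 - 12*s^3 - 2*s^2 + 19*s + 8)/(4*s^4 + 6*s^3 + 10*s^2 + 4*s)
That last expression is T(s), already simplified. Scaling its denominator by 1/4 (the reciprocal of the leading coefficient) yields the monic denominator.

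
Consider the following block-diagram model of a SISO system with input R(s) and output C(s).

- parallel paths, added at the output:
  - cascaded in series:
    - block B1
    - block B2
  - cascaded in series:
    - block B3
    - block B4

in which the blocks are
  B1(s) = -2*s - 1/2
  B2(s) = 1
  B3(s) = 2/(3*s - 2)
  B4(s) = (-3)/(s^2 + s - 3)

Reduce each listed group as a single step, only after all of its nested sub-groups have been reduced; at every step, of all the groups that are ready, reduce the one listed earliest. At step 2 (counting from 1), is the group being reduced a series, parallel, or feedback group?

Reducing step by step:

Step 1. combine B1, B2 in series
Step 2. reduce the series chain B3, B4
Step 3. reduce the parallel group (B1*B2), (B3*B4)
So the answer for step 2 is series.

Answer: series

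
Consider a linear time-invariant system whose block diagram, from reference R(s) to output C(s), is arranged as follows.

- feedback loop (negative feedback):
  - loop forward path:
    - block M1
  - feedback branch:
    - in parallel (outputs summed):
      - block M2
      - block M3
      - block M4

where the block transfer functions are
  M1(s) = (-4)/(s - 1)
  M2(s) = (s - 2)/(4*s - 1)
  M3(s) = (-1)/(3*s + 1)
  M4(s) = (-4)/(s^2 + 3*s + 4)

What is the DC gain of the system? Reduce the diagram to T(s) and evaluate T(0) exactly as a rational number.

Answer: 4

Working:
1. sum the parallel branches M2, M3, M4: (3*s^4 - 64*s^2 - 43*s)/(12*s^4 + 37*s^3 + 50*s^2 + s - 4)
2. apply the feedback formula to M1, (M2+M3+M4): (-48*s^4 - 148*s^3 - 200*s^2 - 4*s + 16)/(12*s^5 + 13*s^4 + 13*s^3 + 207*s^2 + 167*s + 4)
Step 2 gives the overall T(s). Then T(0) = 16/4 = 4.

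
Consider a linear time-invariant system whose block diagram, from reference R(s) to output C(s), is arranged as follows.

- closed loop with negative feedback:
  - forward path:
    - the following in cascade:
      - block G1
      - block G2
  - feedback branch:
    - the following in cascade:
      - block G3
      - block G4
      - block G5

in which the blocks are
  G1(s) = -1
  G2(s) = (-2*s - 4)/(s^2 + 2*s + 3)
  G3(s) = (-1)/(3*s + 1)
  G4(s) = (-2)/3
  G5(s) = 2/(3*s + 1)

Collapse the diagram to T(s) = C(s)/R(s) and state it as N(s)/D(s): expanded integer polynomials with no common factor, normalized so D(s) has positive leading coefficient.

Answer: (54*s^3 + 144*s^2 + 78*s + 12)/(27*s^4 + 72*s^3 + 120*s^2 + 68*s + 25)

Working:
Step 1 - reduce the series chain G1, G2 -> (2*s + 4)/(s^2 + 2*s + 3)
Step 2 - combine G3, G4, G5 in series -> 4/(27*s^2 + 18*s + 3)
Step 3 - reduce the feedback loop with forward (G1*G2) and return (G3*G4*G5), giving the overall T(s)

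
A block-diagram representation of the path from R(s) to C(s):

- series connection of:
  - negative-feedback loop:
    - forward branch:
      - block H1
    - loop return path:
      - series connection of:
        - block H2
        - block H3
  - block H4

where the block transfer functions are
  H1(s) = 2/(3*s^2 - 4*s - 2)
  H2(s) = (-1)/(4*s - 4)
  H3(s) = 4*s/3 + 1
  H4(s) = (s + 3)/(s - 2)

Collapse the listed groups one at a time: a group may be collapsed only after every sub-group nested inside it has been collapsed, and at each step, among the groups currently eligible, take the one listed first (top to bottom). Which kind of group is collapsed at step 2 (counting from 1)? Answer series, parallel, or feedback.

(1) cascade H2, H3
(2) close the feedback loop around H1, (H2*H3)
(3) series reduction of [H1/(1+H1*(H2*H3))], H4
Step 2 collapses a feedback group.

Answer: feedback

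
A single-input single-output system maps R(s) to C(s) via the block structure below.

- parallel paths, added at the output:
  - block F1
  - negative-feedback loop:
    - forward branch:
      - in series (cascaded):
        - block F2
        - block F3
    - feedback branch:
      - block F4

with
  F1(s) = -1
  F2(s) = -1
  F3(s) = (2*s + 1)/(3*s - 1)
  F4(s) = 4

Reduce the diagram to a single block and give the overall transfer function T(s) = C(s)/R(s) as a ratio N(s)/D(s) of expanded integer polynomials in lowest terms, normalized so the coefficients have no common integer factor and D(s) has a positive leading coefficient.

Reducing step by step:

1. cascade F2, F3, giving (-2*s - 1)/(3*s - 1)
2. apply the feedback formula to (F2*F3), F4, giving (2*s + 1)/(5*s + 5)
3. sum the parallel branches F1, [(F2*F3)/(1+(F2*F3)*F4)], giving the overall T(s)

Answer: (-3*s - 4)/(5*s + 5)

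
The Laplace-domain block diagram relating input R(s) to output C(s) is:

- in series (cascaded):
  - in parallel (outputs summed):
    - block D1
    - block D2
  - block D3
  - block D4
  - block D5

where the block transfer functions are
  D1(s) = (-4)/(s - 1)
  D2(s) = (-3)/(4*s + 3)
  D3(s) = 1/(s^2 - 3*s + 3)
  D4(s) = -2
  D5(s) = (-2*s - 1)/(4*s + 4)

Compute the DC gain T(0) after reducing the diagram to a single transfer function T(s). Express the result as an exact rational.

Step 1: add D1, D2 (parallel) -> (-19*s - 9)/(4*s^2 - s - 3)
Step 2: combine (D1+D2), D3, D4, D5 in series -> (-38*s^2 - 37*s - 9)/(8*s^5 - 18*s^4 - 2*s^3 + 36*s^2 - 6*s - 18)
Evaluating the step-2 result (the overall T(s)) at s = 0 gives T(0) = -9/(-18) = 1/2.

Final answer: 1/2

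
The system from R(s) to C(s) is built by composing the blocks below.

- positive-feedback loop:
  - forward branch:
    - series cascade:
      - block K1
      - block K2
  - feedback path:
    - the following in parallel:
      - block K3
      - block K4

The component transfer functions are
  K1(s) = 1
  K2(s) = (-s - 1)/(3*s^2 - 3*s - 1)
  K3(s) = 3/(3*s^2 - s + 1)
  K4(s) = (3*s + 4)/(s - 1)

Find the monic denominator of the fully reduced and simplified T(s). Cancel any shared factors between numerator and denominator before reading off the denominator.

Step 1: combine K1, K2 in series = (-s - 1)/(3*s^2 - 3*s - 1)
Step 2: add K3, K4 (parallel) = (9*s^3 + 9*s^2 + 2*s + 1)/(3*s^3 - 4*s^2 + 2*s - 1)
Step 3: reduce the feedback loop with forward (K1*K2) and return (K3+K4) = (-3*s^4 + s^3 + 2*s^2 - s + 1)/(9*s^5 - 12*s^4 + 33*s^3 + 6*s^2 + 4*s + 2)
Step 3 gives the fully reduced T(s), with no common factor left to cancel. The denominator's leading coefficient is 9, so divide each of its coefficients by 9 to get the monic form.

Final answer: s^5 - 4*s^4/3 + 11*s^3/3 + 2*s^2/3 + 4*s/9 + 2/9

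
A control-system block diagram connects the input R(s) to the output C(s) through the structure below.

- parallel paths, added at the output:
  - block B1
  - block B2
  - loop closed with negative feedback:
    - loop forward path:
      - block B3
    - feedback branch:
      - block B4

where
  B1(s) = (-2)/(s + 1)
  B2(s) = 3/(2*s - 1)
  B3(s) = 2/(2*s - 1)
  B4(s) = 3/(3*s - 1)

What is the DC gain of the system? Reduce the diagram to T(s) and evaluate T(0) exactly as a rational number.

Step 1 - feedback reduction of B3, B4; result (6*s - 2)/(6*s^2 - 5*s + 7)
Step 2 - parallel reduction of B1, B2, [B3/(1+B3*B4)]; result (6*s^3 + 37*s^2 - 40*s + 37)/(12*s^4 - 4*s^3 + 3*s^2 + 12*s - 7)
The step-2 result is T(s). Setting s = 0: T(0) = 37/(-7) = -37/7.

Answer: -37/7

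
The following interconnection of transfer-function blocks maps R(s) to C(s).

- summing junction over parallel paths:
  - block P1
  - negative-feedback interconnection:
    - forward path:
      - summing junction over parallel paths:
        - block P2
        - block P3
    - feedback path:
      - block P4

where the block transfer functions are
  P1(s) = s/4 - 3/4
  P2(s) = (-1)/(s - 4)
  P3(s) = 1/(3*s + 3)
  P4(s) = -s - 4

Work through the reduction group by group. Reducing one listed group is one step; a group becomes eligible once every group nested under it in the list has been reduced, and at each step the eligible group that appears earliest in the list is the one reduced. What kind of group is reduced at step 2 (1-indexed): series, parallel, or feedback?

Reducing step by step:

Step 1. parallel reduction of P2, P3
Step 2. reduce the feedback loop with forward (P2+P3) and return P4
Step 3. parallel reduction of P1, [(P2+P3)/(1+(P2+P3)*P4)]
At step 2 the group reduced is feedback.

Answer: feedback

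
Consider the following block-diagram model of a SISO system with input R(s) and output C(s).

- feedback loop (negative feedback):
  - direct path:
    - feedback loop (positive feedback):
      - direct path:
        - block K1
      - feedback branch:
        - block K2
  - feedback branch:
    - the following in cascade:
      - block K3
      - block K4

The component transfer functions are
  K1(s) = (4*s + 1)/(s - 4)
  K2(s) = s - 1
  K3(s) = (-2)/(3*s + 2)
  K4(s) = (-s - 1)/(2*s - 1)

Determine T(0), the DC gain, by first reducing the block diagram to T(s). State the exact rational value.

[1] feedback reduction of K1, K2, giving (-4*s - 1)/(4*s^2 - 4*s + 3)
[2] reduce the series chain K3, K4, giving (2*s + 2)/(6*s^2 + s - 2)
[3] apply the feedback formula to [K1/(1-K1*K2)], (K3*K4), giving (-24*s^3 - 10*s^2 + 7*s + 2)/(24*s^4 - 20*s^3 - 2*s^2 + s - 8)
Evaluating the step-3 result (the overall T(s)) at s = 0 gives T(0) = 2/(-8) = -1/4.

Answer: -1/4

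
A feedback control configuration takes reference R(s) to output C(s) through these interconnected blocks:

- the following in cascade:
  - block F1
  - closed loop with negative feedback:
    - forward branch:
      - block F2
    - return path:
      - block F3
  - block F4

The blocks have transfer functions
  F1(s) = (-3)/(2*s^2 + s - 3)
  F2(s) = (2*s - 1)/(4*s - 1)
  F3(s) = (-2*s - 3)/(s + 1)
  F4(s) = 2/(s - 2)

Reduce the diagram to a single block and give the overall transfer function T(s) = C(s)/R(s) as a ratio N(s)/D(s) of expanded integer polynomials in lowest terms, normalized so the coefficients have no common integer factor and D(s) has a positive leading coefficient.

Reducing step by step:

Step 1 - collapse the loop (F2 forward, F3 return) -> (-2*s^2 - s + 1)/(s - 2)
Step 2 - combine F1, [F2/(1+F2*F3)], F4 in series, which is the overall transfer function T(s) = C(s)/R(s) in lowest terms

Answer: (12*s^2 + 6*s - 6)/(2*s^4 - 7*s^3 + s^2 + 16*s - 12)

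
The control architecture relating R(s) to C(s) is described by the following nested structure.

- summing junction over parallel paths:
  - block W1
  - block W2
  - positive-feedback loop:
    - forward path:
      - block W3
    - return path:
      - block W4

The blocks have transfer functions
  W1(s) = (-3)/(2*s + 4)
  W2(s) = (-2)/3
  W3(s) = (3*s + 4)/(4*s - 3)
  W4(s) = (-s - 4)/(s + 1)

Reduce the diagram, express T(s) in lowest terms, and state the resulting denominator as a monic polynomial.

Step 1. reduce the feedback loop with forward W3 and return W4 gives (3*s^2 + 7*s + 4)/(7*s^2 + 17*s + 13)
Step 2. reduce the parallel group W1, W2, [W3/(1-W3*W4)] gives (-10*s^3 - 109*s^2 - 233*s - 173)/(42*s^3 + 186*s^2 + 282*s + 156)
No further cancellation is possible in the step-2 result, so that is T(s). Its denominator becomes monic after dividing by the leading coefficient 42.

Hence the answer: s^3 + 31*s^2/7 + 47*s/7 + 26/7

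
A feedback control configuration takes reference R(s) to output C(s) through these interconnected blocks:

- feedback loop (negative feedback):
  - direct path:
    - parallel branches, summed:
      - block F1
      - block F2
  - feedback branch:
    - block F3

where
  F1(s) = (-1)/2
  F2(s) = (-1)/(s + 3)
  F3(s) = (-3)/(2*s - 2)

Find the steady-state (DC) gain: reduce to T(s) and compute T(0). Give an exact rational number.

Answer: 10/3

Working:
[1] add F1, F2 (parallel): (-s - 5)/(2*s + 6)
[2] collapse the loop ((F1+F2) forward, F3 return): (-2*s^2 - 8*s + 10)/(4*s^2 + 11*s + 3)
DC gain: substitute s = 0 into T(s) from step 2: T(0) = 10/3.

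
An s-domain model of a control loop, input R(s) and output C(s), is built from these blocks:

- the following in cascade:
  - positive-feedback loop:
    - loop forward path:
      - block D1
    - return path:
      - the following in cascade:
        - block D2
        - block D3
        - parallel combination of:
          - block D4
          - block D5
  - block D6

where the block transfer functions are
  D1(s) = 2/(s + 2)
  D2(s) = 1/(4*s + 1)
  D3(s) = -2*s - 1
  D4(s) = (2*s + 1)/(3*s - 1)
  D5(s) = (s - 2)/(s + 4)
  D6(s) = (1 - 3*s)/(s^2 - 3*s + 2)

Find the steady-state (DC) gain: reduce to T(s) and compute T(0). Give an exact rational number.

First reduce the diagram to T(s).

Step 1 - add D4, D5 (parallel), giving (5*s^2 + 2*s + 6)/(3*s^2 + 11*s - 4)
Step 2 - reduce the series chain D2, D3, (D4+D5), giving (-10*s^3 - 9*s^2 - 14*s - 6)/(12*s^3 + 47*s^2 - 5*s - 4)
Step 3 - reduce the feedback loop with forward D1 and return (D2*D3*(D4+D5)), giving (24*s^3 + 94*s^2 - 10*s - 8)/(12*s^4 + 91*s^3 + 107*s^2 + 14*s + 4)
Step 4 - cascade [D1/(1-D1*(D2*D3*(D4+D5)))], D6, giving (-72*s^4 - 258*s^3 + 124*s^2 + 14*s - 8)/(12*s^6 + 55*s^5 - 142*s^4 - 125*s^3 + 176*s^2 + 16*s + 8)
Evaluating the step-4 result (the overall T(s)) at s = 0 gives T(0) = -8/8 = -1.

Answer: -1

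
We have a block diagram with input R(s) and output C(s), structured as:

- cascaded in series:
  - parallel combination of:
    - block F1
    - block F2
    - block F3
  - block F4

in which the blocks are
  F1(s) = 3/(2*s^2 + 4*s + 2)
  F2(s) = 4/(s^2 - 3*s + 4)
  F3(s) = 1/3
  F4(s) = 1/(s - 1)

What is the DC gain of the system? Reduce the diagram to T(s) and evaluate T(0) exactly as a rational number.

Reducing step by step:

Step 1: add F1, F2, F3 (parallel) gives (2*s^4 - 2*s^3 + 31*s^2 + 31*s + 68)/(6*s^4 - 6*s^3 - 6*s^2 + 30*s + 24)
Step 2: cascade (F1+F2+F3), F4 gives (2*s^4 - 2*s^3 + 31*s^2 + 31*s + 68)/(6*s^5 - 12*s^4 + 36*s^2 - 6*s - 24)
The step-2 result is T(s). Setting s = 0: T(0) = 68/(-24) = -17/6.

Answer: -17/6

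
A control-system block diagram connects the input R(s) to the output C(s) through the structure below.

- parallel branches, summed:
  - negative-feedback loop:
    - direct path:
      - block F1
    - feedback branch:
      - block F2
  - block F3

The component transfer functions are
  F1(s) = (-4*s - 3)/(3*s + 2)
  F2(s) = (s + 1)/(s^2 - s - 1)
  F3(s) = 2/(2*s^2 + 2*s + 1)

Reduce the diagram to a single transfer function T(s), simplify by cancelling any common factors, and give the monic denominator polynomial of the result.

The answer is s^5 - 2*s^4/3 - 31*s^3/6 - 13*s^2/2 - 11*s/3 - 5/6.

Reasoning:
[1] apply the feedback formula to F1, F2 -> (-4*s^3 + s^2 + 7*s + 3)/(3*s^3 - 5*s^2 - 12*s - 5)
[2] reduce the parallel group [F1/(1+F1*F2)], F3 -> (-8*s^5 - 6*s^4 + 18*s^3 + 11*s^2 - 11*s - 7)/(6*s^5 - 4*s^4 - 31*s^3 - 39*s^2 - 22*s - 5)
That last expression is T(s), already simplified. Scaling its denominator by 1/6 (the reciprocal of the leading coefficient) yields the monic denominator.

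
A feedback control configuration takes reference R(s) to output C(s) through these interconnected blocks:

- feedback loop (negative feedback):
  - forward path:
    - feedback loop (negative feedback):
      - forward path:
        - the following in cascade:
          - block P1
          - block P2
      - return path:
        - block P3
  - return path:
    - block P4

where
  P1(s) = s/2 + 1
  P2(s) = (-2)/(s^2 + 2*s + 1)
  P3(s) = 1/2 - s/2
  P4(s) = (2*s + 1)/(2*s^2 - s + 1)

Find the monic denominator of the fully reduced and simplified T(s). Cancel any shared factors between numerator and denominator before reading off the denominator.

Step 1: cascade P1, P2 = (-s - 2)/(s^2 + 2*s + 1)
Step 2: collapse the loop ((P1*P2) forward, P3 return) = (-2*s - 4)/(3*s^2 + 5*s)
Step 3: reduce the feedback loop with forward [(P1*P2)/(1+(P1*P2)*P3)] and return P4 = (-4*s^3 - 6*s^2 + 2*s - 4)/(6*s^4 + 7*s^3 - 6*s^2 - 5*s - 4)
No further cancellation is possible in the step-3 result, so that is T(s). Its denominator becomes monic after dividing by the leading coefficient 6.

Therefore the answer is s^4 + 7*s^3/6 - s^2 - 5*s/6 - 2/3.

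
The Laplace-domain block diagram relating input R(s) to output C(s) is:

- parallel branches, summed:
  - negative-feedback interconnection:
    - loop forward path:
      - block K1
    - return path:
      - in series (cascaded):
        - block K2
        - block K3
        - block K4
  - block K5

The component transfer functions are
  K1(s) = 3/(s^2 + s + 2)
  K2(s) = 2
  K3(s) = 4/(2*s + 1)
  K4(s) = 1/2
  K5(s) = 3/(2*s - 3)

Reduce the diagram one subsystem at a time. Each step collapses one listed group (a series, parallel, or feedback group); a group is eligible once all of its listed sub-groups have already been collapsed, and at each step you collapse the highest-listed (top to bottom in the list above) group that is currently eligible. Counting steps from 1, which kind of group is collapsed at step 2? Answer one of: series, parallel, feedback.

1. multiply K2, K3, K4 (series)
2. collapse the loop (K1 forward, (K2*K3*K4) return)
3. combine [K1/(1+K1*(K2*K3*K4))], K5 in parallel
The group at step 2 is a feedback group.

Final answer: feedback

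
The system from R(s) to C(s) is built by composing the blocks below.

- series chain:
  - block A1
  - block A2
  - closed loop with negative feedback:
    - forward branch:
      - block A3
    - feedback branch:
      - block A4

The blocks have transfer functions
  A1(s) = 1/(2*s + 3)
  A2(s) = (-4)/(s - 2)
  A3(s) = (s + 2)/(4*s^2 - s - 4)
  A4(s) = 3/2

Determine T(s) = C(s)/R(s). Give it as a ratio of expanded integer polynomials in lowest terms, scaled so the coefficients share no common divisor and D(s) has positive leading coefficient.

Answer: (-8*s - 16)/(16*s^4 - 6*s^3 - 53*s^2 - 4*s + 12)

Working:
Step 1. collapse the loop (A3 forward, A4 return); result (2*s + 4)/(8*s^2 + s - 2)
Step 2. combine A1, A2, [A3/(1+A3*A4)] in series, giving the overall T(s)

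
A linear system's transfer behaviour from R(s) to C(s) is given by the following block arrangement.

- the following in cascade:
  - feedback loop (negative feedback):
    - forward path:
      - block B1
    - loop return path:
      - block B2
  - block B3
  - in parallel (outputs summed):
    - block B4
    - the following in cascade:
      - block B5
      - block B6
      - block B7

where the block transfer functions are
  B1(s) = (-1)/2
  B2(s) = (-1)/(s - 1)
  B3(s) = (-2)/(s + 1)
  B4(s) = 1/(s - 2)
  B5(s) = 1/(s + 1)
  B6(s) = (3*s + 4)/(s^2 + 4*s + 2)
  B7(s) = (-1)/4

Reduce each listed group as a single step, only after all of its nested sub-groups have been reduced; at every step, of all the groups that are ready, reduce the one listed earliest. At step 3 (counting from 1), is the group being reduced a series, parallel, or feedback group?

The answer is parallel.

Reasoning:
Step 1: close the feedback loop around B1, B2
Step 2: reduce the series chain B5, B6, B7
Step 3: parallel reduction of B4, (B5*B6*B7)
Step 4: series reduction of [B1/(1+B1*B2)], B3, (B4+(B5*B6*B7))
At step 3 the group reduced is parallel.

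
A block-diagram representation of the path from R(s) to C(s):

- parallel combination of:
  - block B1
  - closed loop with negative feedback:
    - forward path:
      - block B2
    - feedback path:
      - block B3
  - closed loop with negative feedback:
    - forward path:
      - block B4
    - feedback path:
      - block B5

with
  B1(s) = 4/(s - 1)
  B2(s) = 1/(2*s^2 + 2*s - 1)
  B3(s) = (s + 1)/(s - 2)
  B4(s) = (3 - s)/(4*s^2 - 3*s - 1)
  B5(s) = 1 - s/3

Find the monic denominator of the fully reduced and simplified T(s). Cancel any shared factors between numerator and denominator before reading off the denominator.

The answer is s^6 - 41*s^5/13 + 23*s^4/13 + 97*s^3/26 - 6*s^2 + 87*s/26 - 9/13.

Reasoning:
[1] feedback reduction of B2, B3: (s - 2)/(2*s^3 - 2*s^2 - 4*s + 3)
[2] reduce the feedback loop with forward B4 and return B5: (9 - 3*s)/(13*s^2 - 15*s + 6)
[3] reduce the parallel group B1, [B2/(1+B2*B3)], [B4/(1+B4*B5)]: (98*s^5 - 181*s^4 - 124*s^3 + 386*s^2 - 252*s + 57)/(26*s^6 - 82*s^5 + 46*s^4 + 97*s^3 - 156*s^2 + 87*s - 18)
Step 3 gives the fully reduced T(s), with no common factor left to cancel. The denominator's leading coefficient is 26, so divide each of its coefficients by 26 to get the monic form.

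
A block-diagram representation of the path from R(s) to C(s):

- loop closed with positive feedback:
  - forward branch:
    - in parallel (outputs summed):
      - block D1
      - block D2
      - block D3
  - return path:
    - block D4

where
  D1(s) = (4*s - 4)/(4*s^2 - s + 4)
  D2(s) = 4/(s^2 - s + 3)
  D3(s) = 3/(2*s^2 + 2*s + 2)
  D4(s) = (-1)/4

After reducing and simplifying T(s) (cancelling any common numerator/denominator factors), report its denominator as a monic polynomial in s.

The answer is s^6 + 41*s^4/8 + 73*s^3/32 + 275*s^2/32 + 51*s/32 + 35/8.

Reasoning:
[1] combine D1, D2, D3 in parallel, giving (8*s^5 + 36*s^4 + 33*s^3 + 99*s^2 + 11*s + 44)/(8*s^6 - 2*s^5 + 32*s^4 + 10*s^3 + 44*s^2 + 10*s + 24)
[2] feedback reduction of (D1+D2+D3), D4, giving (32*s^5 + 144*s^4 + 132*s^3 + 396*s^2 + 44*s + 176)/(32*s^6 + 164*s^4 + 73*s^3 + 275*s^2 + 51*s + 140)
T(s) is the step-2 result (common factors already cancelled). Leading coefficient of the denominator: 32. Divide through by 32 for the monic polynomial.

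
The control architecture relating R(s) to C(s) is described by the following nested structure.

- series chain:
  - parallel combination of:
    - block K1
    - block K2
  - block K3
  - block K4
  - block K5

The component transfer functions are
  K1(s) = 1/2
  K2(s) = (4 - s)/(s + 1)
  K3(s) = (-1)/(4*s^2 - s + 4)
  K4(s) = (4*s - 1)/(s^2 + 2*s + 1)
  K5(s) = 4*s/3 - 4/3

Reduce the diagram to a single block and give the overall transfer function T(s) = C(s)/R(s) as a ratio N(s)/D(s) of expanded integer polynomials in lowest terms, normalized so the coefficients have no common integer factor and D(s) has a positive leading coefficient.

Reducing step by step:

[1] reduce the parallel group K1, K2; result (9 - s)/(2*s + 2)
[2] cascade (K1+K2), K3, K4, K5: this yields T(s), and no further normalization is needed

Answer: (8*s^3 - 82*s^2 + 92*s - 18)/(12*s^5 + 33*s^4 + 39*s^3 + 39*s^2 + 33*s + 12)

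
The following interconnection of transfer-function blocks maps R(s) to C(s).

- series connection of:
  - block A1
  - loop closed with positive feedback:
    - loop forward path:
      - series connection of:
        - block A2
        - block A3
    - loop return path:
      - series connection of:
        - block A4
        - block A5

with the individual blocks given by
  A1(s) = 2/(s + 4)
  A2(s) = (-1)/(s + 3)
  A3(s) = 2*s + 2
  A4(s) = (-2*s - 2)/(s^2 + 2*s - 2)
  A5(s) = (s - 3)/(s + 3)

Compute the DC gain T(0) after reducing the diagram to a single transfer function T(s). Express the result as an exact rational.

Answer: -1

Working:
Step 1: cascade A2, A3 gives (-2*s - 2)/(s + 3)
Step 2: combine A4, A5 in series gives (-2*s^2 + 4*s + 6)/(s^3 + 5*s^2 + 4*s - 6)
Step 3: reduce the feedback loop with forward (A2*A3) and return (A4*A5) gives (-2*s^4 - 12*s^3 - 18*s^2 + 4*s + 12)/(s^4 + 4*s^3 + 23*s^2 + 26*s - 6)
Step 4: cascade A1, [(A2*A3)/(1-(A2*A3)*(A4*A5))] gives (-4*s^4 - 24*s^3 - 36*s^2 + 8*s + 24)/(s^5 + 8*s^4 + 39*s^3 + 118*s^2 + 98*s - 24)
The step-4 result is T(s). Setting s = 0: T(0) = 24/(-24) = -1.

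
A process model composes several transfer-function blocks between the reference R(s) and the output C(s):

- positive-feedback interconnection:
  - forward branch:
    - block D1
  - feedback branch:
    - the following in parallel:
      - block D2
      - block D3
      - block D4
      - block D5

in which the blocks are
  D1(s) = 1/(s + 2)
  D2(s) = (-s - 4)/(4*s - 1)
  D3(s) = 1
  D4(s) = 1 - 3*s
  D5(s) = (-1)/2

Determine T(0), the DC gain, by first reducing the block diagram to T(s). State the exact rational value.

Step 1: reduce the parallel group D2, D3, D4, D5, giving (-24*s^2 + 16*s - 11)/(8*s - 2)
Step 2: reduce the feedback loop with forward D1 and return (D2+D3+D4+D5), giving (8*s - 2)/(32*s^2 - 2*s + 7)
Step 2 gives the overall T(s). Then T(0) = -2/7.

Hence the answer: -2/7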